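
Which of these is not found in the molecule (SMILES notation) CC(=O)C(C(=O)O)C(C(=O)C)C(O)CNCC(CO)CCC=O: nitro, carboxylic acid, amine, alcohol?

amine: present (CH2NHCH2 — C–N–C with sp³ carbons and no adjacent C=O → amine (secondary)).
alcohol: present (CH(OH) — –OH on an sp³ carbon → alcohol (secondary)).
carboxylic acid: present (CH(COOH) — pendant –COOH: carbonyl C bonded to C and –OH → carboxylic acid).
nitro: no segment matches this pattern.

nitro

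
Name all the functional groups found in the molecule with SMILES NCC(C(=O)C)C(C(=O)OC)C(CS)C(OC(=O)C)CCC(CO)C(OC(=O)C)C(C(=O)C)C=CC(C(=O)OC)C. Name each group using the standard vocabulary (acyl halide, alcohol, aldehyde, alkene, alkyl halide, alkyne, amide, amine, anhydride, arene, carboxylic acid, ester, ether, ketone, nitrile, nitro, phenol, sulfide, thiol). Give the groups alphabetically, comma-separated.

–NH2 on an sp³ carbon with no adjacent C=O → amine.
pendant –COCH3: carbonyl C bonded to two carbons → ketone.
pendant –COOCH3: carbonyl C bonded to C and –OCH3 → ester.
pendant –CH2SH → thiol.
pendant –OC(=O)CH3: an acyloxy group → ester.
pendant –CH2OH on an sp³ backbone C → alcohol.
pendant –OC(=O)CH3: an acyloxy group → ester.
pendant –COCH3: carbonyl C bonded to two carbons → ketone.
C=C double bond → alkene.
pendant –COOCH3: carbonyl C bonded to C and –OCH3 → ester.

alcohol, alkene, amine, ester, ketone, thiol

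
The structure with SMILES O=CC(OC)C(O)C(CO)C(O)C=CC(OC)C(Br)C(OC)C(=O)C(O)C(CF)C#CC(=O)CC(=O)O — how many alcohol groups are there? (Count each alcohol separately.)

Working along the chain:
  OHC: terminal –CHO: carbonyl C bonded to H and C → aldehyde.
  CH(OCH3): pendant –OCH3: C–O–C with sp³ C, no adjacent C=O → ether.
  CH(OH): –OH on an sp³ carbon → alcohol (secondary).
  CH(CH2OH): pendant –CH2OH on an sp³ backbone C → alcohol.
  CH(OH): –OH on an sp³ carbon → alcohol (secondary).
  CH=CH: C=C double bond → alkene.
  CH(OCH3): pendant –OCH3: C–O–C with sp³ C, no adjacent C=O → ether.
  CH(Br): halogen on an sp³ carbon → alkyl halide.
  CH(OCH3): pendant –OCH3: C–O–C with sp³ C, no adjacent C=O → ether.
  CO: –C(=O)– with carbon on both sides → ketone.
  CH(OH): –OH on an sp³ carbon → alcohol (secondary).
  CH(CH2F): pendant –CH2X: halogen on sp³ carbon → alkyl halide.
  C≡C: C≡C triple bond → alkyne.
  CO: –C(=O)– with carbon on both sides → ketone.
  COOH: –COOH: carbonyl C bonded to –OH and C → carboxylic acid (the –OH is not a separate alcohol).
Alcohol appears at: CH(OH), CH(CH2OH), CH(OH), CH(OH) → 4.

4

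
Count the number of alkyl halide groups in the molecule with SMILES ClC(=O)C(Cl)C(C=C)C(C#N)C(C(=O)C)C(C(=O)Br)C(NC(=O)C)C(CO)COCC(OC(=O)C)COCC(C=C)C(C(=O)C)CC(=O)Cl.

–C(=O)Cl: carbonyl C bonded to C and to a halogen → acyl halide (not alkyl halide).
halogen on an sp³ carbon → alkyl halide.
pendant –CH=CH2: C=C double bond → alkene.
pendant –C≡N: nitrile.
pendant –COCH3: carbonyl C bonded to two carbons → ketone.
pendant –C(=O)X: carbonyl C bonded to C and halogen → acyl halide.
pendant –NHC(=O)CH3: N bonded to a carbonyl → amide (not amine).
pendant –CH2OH on an sp³ backbone C → alcohol.
C–O–C with sp³ carbons on both sides and no adjacent C=O → ether.
pendant –OC(=O)CH3: an acyloxy group → ester.
C–O–C with sp³ carbons on both sides and no adjacent C=O → ether.
pendant –CH=CH2: C=C double bond → alkene.
pendant –COCH3: carbonyl C bonded to two carbons → ketone.
–C(=O)Cl: carbonyl C bonded to C and to a halogen → acyl halide (not alkyl halide).
Alkyl halide appears at: CH(Cl) → 1.

1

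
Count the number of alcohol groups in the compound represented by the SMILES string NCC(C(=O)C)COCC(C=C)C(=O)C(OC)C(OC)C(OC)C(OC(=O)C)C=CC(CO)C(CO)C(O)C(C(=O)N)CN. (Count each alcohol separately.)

–NH2 on an sp³ carbon with no adjacent C=O → amine.
pendant –COCH3: carbonyl C bonded to two carbons → ketone.
C–O–C with sp³ carbons on both sides and no adjacent C=O → ether.
pendant –CH=CH2: C=C double bond → alkene.
–C(=O)– with carbon on both sides → ketone.
pendant –OCH3: C–O–C with sp³ C, no adjacent C=O → ether.
pendant –OCH3: C–O–C with sp³ C, no adjacent C=O → ether.
pendant –OCH3: C–O–C with sp³ C, no adjacent C=O → ether.
pendant –OC(=O)CH3: an acyloxy group → ester.
C=C double bond → alkene.
pendant –CH2OH on an sp³ backbone C → alcohol.
pendant –CH2OH on an sp³ backbone C → alcohol.
–OH on an sp³ carbon → alcohol (secondary).
pendant –CONH2: carbonyl C bonded to C and N → amide.
–NH2 on an sp³ carbon with no adjacent C=O → amine.
Alcohol appears at: CH(CH2OH), CH(CH2OH), CH(OH) → 3.

3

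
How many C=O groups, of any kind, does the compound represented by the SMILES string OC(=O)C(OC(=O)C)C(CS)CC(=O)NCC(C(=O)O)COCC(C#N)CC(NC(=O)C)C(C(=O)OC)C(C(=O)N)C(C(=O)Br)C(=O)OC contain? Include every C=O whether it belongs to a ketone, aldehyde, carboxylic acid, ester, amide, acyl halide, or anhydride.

9

HOOC: carboxylic acid, 1 C=O (running total 1).
CH(OCOCH3): ester, 1 C=O (running total 2).
CH2CONHCH2: amide, 1 C=O (running total 3).
CH(COOH): carboxylic acid, 1 C=O (running total 4).
CH(NHCOCH3): amide, 1 C=O (running total 5).
CH(COOCH3): ester, 1 C=O (running total 6).
CH(CONH2): amide, 1 C=O (running total 7).
CH(COBr): acyl halide, 1 C=O (running total 8).
COOCH3: ester, 1 C=O (running total 9).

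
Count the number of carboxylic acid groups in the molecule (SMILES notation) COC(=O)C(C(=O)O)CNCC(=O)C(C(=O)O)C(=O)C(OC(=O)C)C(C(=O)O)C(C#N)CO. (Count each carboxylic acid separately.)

Taking each segment in turn:
  CH3OOC: CH3O–C(=O)–: carbonyl C bonded to C and to –OCH3 → ester (not ketone + ether).
  CH(COOH): pendant –COOH: carbonyl C bonded to C and –OH → carboxylic acid.
  CH2NHCH2: C–N–C with sp³ carbons and no adjacent C=O → amine (secondary).
  CO: –C(=O)– with carbon on both sides → ketone.
  CH(COOH): pendant –COOH: carbonyl C bonded to C and –OH → carboxylic acid.
  CO: –C(=O)– with carbon on both sides → ketone.
  CH(OCOCH3): pendant –OC(=O)CH3: an acyloxy group → ester.
  CH(COOH): pendant –COOH: carbonyl C bonded to C and –OH → carboxylic acid.
  CH(CN): pendant –C≡N: nitrile.
  CH2OH: –OH on an sp³ carbon → alcohol.
Carboxylic acid appears at: CH(COOH), CH(COOH), CH(COOH) → 3.

3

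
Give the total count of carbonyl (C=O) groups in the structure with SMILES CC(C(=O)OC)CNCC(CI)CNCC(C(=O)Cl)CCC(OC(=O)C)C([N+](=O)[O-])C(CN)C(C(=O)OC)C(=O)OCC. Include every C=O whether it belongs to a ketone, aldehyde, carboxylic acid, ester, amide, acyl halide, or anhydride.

5

CH(COOCH3): ester, 1 C=O (running total 1).
CH(COCl): acyl halide, 1 C=O (running total 2).
CH(OCOCH3): ester, 1 C=O (running total 3).
CH(COOCH3): ester, 1 C=O (running total 4).
COOCH2CH3: ester, 1 C=O (running total 5).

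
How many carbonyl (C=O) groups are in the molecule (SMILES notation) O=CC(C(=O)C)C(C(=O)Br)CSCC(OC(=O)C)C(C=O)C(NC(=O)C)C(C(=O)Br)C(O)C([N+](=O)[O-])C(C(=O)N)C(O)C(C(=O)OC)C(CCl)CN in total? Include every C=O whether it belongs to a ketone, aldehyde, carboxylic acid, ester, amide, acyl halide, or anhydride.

OHC: aldehyde, 1 C=O (running total 1).
CH(COCH3): ketone, 1 C=O (running total 2).
CH(COBr): acyl halide, 1 C=O (running total 3).
CH(OCOCH3): ester, 1 C=O (running total 4).
CH(CHO): aldehyde, 1 C=O (running total 5).
CH(NHCOCH3): amide, 1 C=O (running total 6).
CH(COBr): acyl halide, 1 C=O (running total 7).
CH(CONH2): amide, 1 C=O (running total 8).
CH(COOCH3): ester, 1 C=O (running total 9).

9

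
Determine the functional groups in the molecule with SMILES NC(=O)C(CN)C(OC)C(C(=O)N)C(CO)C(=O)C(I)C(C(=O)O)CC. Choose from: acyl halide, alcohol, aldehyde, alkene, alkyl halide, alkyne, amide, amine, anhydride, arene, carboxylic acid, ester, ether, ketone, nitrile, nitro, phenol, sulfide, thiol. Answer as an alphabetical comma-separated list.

Reading the structure from left to right:
  H2NCO: –C(=O)NH2: carbonyl C bonded to C and to N → amide (the N is not a separate amine).
  CH(CH2NH2): pendant –CH2NH2: N on sp³ C, no adjacent C=O → amine.
  CH(OCH3): pendant –OCH3: C–O–C with sp³ C, no adjacent C=O → ether.
  CH(CONH2): pendant –CONH2: carbonyl C bonded to C and N → amide.
  CH(CH2OH): pendant –CH2OH on an sp³ backbone C → alcohol.
  CO: –C(=O)– with carbon on both sides → ketone.
  CH(I): halogen on an sp³ carbon → alkyl halide.
  CH(COOH): pendant –COOH: carbonyl C bonded to C and –OH → carboxylic acid.

alcohol, alkyl halide, amide, amine, carboxylic acid, ether, ketone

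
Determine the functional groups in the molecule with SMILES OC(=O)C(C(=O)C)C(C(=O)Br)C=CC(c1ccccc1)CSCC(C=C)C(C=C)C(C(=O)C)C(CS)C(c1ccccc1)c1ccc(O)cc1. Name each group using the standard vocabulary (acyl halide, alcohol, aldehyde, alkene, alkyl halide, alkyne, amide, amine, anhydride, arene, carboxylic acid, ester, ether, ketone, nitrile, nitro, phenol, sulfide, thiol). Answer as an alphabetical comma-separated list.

acyl halide, alkene, arene, carboxylic acid, ketone, phenol, sulfide, thiol

Taking each segment in turn:
  HOOC: –COOH: carbonyl C bonded to –OH and C → carboxylic acid (the –OH is not a separate alcohol).
  CH(COCH3): pendant –COCH3: carbonyl C bonded to two carbons → ketone.
  CH(COBr): pendant –C(=O)X: carbonyl C bonded to C and halogen → acyl halide.
  CH=CH: C=C double bond → alkene.
  CH(C6H5): pendant –C6H5: benzene ring → arene.
  CH2SCH2: C–S–C linkage → sulfide (thioether).
  CH(CH=CH2): pendant –CH=CH2: C=C double bond → alkene.
  CH(CH=CH2): pendant –CH=CH2: C=C double bond → alkene.
  CH(COCH3): pendant –COCH3: carbonyl C bonded to two carbons → ketone.
  CH(CH2SH): pendant –CH2SH → thiol.
  CH(C6H5): pendant –C6H5: benzene ring → arene.
  C6H4OH: –OH attached directly to an aromatic ring → phenol (not alcohol); the ring itself is an arene.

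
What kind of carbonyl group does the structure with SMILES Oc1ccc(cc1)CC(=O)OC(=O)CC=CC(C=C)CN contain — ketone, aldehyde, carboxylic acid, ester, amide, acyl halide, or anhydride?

The carbonyl is in the CH2CO-O-COCH2 segment: two acyl groups sharing one oxygen, –C(=O)–O–C(=O)– → anhydride.

anhydride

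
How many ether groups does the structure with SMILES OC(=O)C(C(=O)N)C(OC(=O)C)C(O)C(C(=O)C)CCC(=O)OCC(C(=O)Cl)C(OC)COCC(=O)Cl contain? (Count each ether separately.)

Reading the structure from left to right:
  HOOC: –COOH: carbonyl C bonded to –OH and C → carboxylic acid (the –OH is not a separate alcohol).
  CH(CONH2): pendant –CONH2: carbonyl C bonded to C and N → amide.
  CH(OCOCH3): pendant –OC(=O)CH3: an acyloxy group → ester.
  CH(OH): –OH on an sp³ carbon → alcohol (secondary).
  CH(COCH3): pendant –COCH3: carbonyl C bonded to two carbons → ketone.
  CH2COOCH2: –C(=O)–O–C with C on the carbonyl side → ester.
  CH(COCl): pendant –C(=O)X: carbonyl C bonded to C and halogen → acyl halide.
  CH(OCH3): pendant –OCH3: C–O–C with sp³ C, no adjacent C=O → ether.
  CH2OCH2: C–O–C with sp³ carbons on both sides and no adjacent C=O → ether.
  COCl: –C(=O)Cl: carbonyl C bonded to C and to a halogen → acyl halide (not alkyl halide).
Ether appears at: CH(OCH3), CH2OCH2 → 2.

2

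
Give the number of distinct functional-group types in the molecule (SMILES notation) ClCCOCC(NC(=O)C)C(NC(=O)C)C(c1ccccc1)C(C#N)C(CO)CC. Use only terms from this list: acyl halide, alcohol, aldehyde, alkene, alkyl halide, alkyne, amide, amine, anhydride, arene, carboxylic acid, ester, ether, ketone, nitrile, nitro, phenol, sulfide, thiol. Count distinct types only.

halogen on an sp³ carbon → alkyl halide.
C–O–C with sp³ carbons on both sides and no adjacent C=O → ether.
pendant –NHC(=O)CH3: N bonded to a carbonyl → amide (not amine).
pendant –NHC(=O)CH3: N bonded to a carbonyl → amide (not amine).
pendant –C6H5: benzene ring → arene.
pendant –C≡N: nitrile.
pendant –CH2OH on an sp³ backbone C → alcohol.
Distinct types present: alcohol, alkyl halide, amide, arene, ether, nitrile.

6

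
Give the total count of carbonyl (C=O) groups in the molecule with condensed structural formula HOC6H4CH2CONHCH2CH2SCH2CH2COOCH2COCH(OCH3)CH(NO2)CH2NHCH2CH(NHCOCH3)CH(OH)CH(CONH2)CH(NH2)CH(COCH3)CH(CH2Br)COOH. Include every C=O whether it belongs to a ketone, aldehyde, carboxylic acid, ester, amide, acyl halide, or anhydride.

7

CH2CONHCH2: amide, 1 C=O (running total 1).
CH2COOCH2: ester, 1 C=O (running total 2).
CO: ketone, 1 C=O (running total 3).
CH(NHCOCH3): amide, 1 C=O (running total 4).
CH(CONH2): amide, 1 C=O (running total 5).
CH(COCH3): ketone, 1 C=O (running total 6).
COOH: carboxylic acid, 1 C=O (running total 7).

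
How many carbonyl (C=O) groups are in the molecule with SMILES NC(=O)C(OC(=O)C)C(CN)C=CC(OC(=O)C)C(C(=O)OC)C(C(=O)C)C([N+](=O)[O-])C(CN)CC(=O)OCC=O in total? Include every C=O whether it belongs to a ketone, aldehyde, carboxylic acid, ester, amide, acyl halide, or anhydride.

7

H2NCO: amide, 1 C=O (running total 1).
CH(OCOCH3): ester, 1 C=O (running total 2).
CH(OCOCH3): ester, 1 C=O (running total 3).
CH(COOCH3): ester, 1 C=O (running total 4).
CH(COCH3): ketone, 1 C=O (running total 5).
CH2COOCH2: ester, 1 C=O (running total 6).
CHO: aldehyde, 1 C=O (running total 7).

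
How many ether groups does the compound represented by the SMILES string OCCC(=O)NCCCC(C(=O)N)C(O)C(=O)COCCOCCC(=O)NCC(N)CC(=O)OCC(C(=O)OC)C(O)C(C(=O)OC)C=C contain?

HO– on an sp³ carbon → alcohol.
–C(=O)–N– linkage → amide (the N is not an amine).
pendant –CONH2: carbonyl C bonded to C and N → amide.
–OH on an sp³ carbon → alcohol (secondary).
–C(=O)– with carbon on both sides → ketone.
C–O–C with sp³ carbons on both sides and no adjacent C=O → ether.
C–O–C with sp³ carbons on both sides and no adjacent C=O → ether.
–C(=O)–N– linkage → amide (the N is not an amine).
–NH2 on an sp³ carbon with no adjacent C=O → amine.
–C(=O)–O–C with C on the carbonyl side → ester.
pendant –COOCH3: carbonyl C bonded to C and –OCH3 → ester.
–OH on an sp³ carbon → alcohol (secondary).
pendant –COOCH3: carbonyl C bonded to C and –OCH3 → ester.
C=C double bond → alkene.
Ether appears at: CH2OCH2, CH2OCH2 → 2.

2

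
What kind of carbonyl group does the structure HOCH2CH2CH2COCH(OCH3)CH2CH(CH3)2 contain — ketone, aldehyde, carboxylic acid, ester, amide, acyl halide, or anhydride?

The carbonyl is in the CO segment: –C(=O)– with carbon on both sides → ketone.

ketone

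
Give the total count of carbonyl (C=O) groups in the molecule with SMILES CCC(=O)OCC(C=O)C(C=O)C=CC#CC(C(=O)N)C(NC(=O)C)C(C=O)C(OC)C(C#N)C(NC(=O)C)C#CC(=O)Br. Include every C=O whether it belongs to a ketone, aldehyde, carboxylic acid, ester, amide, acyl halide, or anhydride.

CH2COOCH2: ester, 1 C=O (running total 1).
CH(CHO): aldehyde, 1 C=O (running total 2).
CH(CHO): aldehyde, 1 C=O (running total 3).
CH(CONH2): amide, 1 C=O (running total 4).
CH(NHCOCH3): amide, 1 C=O (running total 5).
CH(CHO): aldehyde, 1 C=O (running total 6).
CH(NHCOCH3): amide, 1 C=O (running total 7).
COBr: acyl halide, 1 C=O (running total 8).

8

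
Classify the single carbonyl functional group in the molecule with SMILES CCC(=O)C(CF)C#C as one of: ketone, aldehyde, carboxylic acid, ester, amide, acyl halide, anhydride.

The carbonyl is in the CO segment: –C(=O)– with carbon on both sides → ketone.

ketone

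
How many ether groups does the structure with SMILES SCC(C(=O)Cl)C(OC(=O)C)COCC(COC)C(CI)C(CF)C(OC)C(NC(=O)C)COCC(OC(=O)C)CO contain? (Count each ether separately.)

Taking each segment in turn:
  HSCH2: –SH on an sp³ carbon → thiol.
  CH(COCl): pendant –C(=O)X: carbonyl C bonded to C and halogen → acyl halide.
  CH(OCOCH3): pendant –OC(=O)CH3: an acyloxy group → ester.
  CH2OCH2: C–O–C with sp³ carbons on both sides and no adjacent C=O → ether.
  CH(CH2OCH3): pendant –CH2OCH3: C–O–C linkage → ether.
  CH(CH2I): pendant –CH2X: halogen on sp³ carbon → alkyl halide.
  CH(CH2F): pendant –CH2X: halogen on sp³ carbon → alkyl halide.
  CH(OCH3): pendant –OCH3: C–O–C with sp³ C, no adjacent C=O → ether.
  CH(NHCOCH3): pendant –NHC(=O)CH3: N bonded to a carbonyl → amide (not amine).
  CH2OCH2: C–O–C with sp³ carbons on both sides and no adjacent C=O → ether.
  CH(OCOCH3): pendant –OC(=O)CH3: an acyloxy group → ester.
  CH2OH: –OH on an sp³ carbon → alcohol.
Ether appears at: CH2OCH2, CH(CH2OCH3), CH(OCH3), CH2OCH2 → 4.

4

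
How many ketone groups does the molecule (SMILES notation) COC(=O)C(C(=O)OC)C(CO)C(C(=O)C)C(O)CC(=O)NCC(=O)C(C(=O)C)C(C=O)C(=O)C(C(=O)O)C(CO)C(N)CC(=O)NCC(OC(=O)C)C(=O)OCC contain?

4

Reading the structure from left to right:
  CH3OOC: CH3O–C(=O)–: carbonyl C bonded to C and to –OCH3 → ester (not ketone + ether).
  CH(COOCH3): pendant –COOCH3: carbonyl C bonded to C and –OCH3 → ester.
  CH(CH2OH): pendant –CH2OH on an sp³ backbone C → alcohol.
  CH(COCH3): pendant –COCH3: carbonyl C bonded to two carbons → ketone.
  CH(OH): –OH on an sp³ carbon → alcohol (secondary).
  CH2CONHCH2: –C(=O)–N– linkage → amide (the N is not an amine).
  CO: –C(=O)– with carbon on both sides → ketone.
  CH(COCH3): pendant –COCH3: carbonyl C bonded to two carbons → ketone.
  CH(CHO): pendant –CHO: carbonyl C bonded to C and H → aldehyde.
  CO: –C(=O)– with carbon on both sides → ketone.
  CH(COOH): pendant –COOH: carbonyl C bonded to C and –OH → carboxylic acid.
  CH(CH2OH): pendant –CH2OH on an sp³ backbone C → alcohol.
  CH(NH2): –NH2 on an sp³ carbon with no adjacent C=O → amine.
  CH2CONHCH2: –C(=O)–N– linkage → amide (the N is not an amine).
  CH(OCOCH3): pendant –OC(=O)CH3: an acyloxy group → ester.
  COOCH2CH3: –C(=O)OCH2CH3: carbonyl C bonded to C and to –OEt → ester.
Ketone appears at: CH(COCH3), CO, CH(COCH3), CO → 4.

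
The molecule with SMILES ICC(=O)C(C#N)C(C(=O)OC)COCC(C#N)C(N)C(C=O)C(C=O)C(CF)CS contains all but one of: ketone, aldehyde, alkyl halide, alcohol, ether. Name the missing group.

alcohol

ketone: present (CO — –C(=O)– with carbon on both sides → ketone).
aldehyde: present (CH(CHO) — pendant –CHO: carbonyl C bonded to C and H → aldehyde).
ether: present (CH2OCH2 — C–O–C with sp³ carbons on both sides and no adjacent C=O → ether).
alkyl halide: present (ICH2 — halogen on an sp³ carbon → alkyl halide).
alcohol: no segment matches this pattern.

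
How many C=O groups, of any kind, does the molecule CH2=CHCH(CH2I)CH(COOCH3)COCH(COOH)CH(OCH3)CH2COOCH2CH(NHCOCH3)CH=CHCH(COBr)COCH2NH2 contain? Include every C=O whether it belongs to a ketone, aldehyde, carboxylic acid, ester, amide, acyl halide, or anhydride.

7

CH(COOCH3): ester, 1 C=O (running total 1).
CO: ketone, 1 C=O (running total 2).
CH(COOH): carboxylic acid, 1 C=O (running total 3).
CH2COOCH2: ester, 1 C=O (running total 4).
CH(NHCOCH3): amide, 1 C=O (running total 5).
CH(COBr): acyl halide, 1 C=O (running total 6).
CO: ketone, 1 C=O (running total 7).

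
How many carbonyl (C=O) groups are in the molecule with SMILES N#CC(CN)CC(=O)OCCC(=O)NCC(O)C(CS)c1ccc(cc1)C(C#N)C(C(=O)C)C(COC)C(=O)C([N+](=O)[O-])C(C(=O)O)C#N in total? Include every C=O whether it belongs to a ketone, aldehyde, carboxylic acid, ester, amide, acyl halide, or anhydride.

CH2COOCH2: ester, 1 C=O (running total 1).
CH2CONHCH2: amide, 1 C=O (running total 2).
CH(COCH3): ketone, 1 C=O (running total 3).
CO: ketone, 1 C=O (running total 4).
CH(COOH): carboxylic acid, 1 C=O (running total 5).

5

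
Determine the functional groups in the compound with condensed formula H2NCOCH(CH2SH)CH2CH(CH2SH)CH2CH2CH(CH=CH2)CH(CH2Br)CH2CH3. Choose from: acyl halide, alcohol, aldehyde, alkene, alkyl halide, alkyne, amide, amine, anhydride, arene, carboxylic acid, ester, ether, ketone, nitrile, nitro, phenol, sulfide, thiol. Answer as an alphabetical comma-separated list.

alkene, alkyl halide, amide, thiol

–C(=O)NH2: carbonyl C bonded to C and to N → amide (the N is not a separate amine).
pendant –CH2SH → thiol.
pendant –CH2SH → thiol.
pendant –CH=CH2: C=C double bond → alkene.
pendant –CH2X: halogen on sp³ carbon → alkyl halide.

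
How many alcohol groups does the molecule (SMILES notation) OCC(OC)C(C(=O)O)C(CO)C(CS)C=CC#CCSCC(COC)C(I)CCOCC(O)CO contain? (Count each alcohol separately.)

4

Working along the chain:
  HOCH2: HO– on an sp³ carbon → alcohol.
  CH(OCH3): pendant –OCH3: C–O–C with sp³ C, no adjacent C=O → ether.
  CH(COOH): pendant –COOH: carbonyl C bonded to C and –OH → carboxylic acid.
  CH(CH2OH): pendant –CH2OH on an sp³ backbone C → alcohol.
  CH(CH2SH): pendant –CH2SH → thiol.
  CH=CH: C=C double bond → alkene.
  C≡C: C≡C triple bond → alkyne.
  CH2SCH2: C–S–C linkage → sulfide (thioether).
  CH(CH2OCH3): pendant –CH2OCH3: C–O–C linkage → ether.
  CH(I): halogen on an sp³ carbon → alkyl halide.
  CH2OCH2: C–O–C with sp³ carbons on both sides and no adjacent C=O → ether.
  CH(OH): –OH on an sp³ carbon → alcohol (secondary).
  CH2OH: –OH on an sp³ carbon → alcohol.
Alcohol appears at: HOCH2, CH(CH2OH), CH(OH), CH2OH → 4.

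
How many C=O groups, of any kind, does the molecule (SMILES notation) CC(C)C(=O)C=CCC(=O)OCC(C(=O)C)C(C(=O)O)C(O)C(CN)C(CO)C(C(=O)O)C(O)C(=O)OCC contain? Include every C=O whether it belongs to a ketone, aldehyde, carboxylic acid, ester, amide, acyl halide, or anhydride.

CO: ketone, 1 C=O (running total 1).
CH2COOCH2: ester, 1 C=O (running total 2).
CH(COCH3): ketone, 1 C=O (running total 3).
CH(COOH): carboxylic acid, 1 C=O (running total 4).
CH(COOH): carboxylic acid, 1 C=O (running total 5).
COOCH2CH3: ester, 1 C=O (running total 6).

6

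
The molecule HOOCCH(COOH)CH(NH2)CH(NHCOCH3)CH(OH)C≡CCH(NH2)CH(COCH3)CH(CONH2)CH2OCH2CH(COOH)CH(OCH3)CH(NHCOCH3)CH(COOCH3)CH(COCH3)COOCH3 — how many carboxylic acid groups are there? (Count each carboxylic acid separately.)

3

Taking each segment in turn:
  HOOC: –COOH: carbonyl C bonded to –OH and C → carboxylic acid (the –OH is not a separate alcohol).
  CH(COOH): pendant –COOH: carbonyl C bonded to C and –OH → carboxylic acid.
  CH(NH2): –NH2 on an sp³ carbon with no adjacent C=O → amine.
  CH(NHCOCH3): pendant –NHC(=O)CH3: N bonded to a carbonyl → amide (not amine).
  CH(OH): –OH on an sp³ carbon → alcohol (secondary).
  C≡C: C≡C triple bond → alkyne.
  CH(NH2): –NH2 on an sp³ carbon with no adjacent C=O → amine.
  CH(COCH3): pendant –COCH3: carbonyl C bonded to two carbons → ketone.
  CH(CONH2): pendant –CONH2: carbonyl C bonded to C and N → amide.
  CH2OCH2: C–O–C with sp³ carbons on both sides and no adjacent C=O → ether.
  CH(COOH): pendant –COOH: carbonyl C bonded to C and –OH → carboxylic acid.
  CH(OCH3): pendant –OCH3: C–O–C with sp³ C, no adjacent C=O → ether.
  CH(NHCOCH3): pendant –NHC(=O)CH3: N bonded to a carbonyl → amide (not amine).
  CH(COOCH3): pendant –COOCH3: carbonyl C bonded to C and –OCH3 → ester.
  CH(COCH3): pendant –COCH3: carbonyl C bonded to two carbons → ketone.
  COOCH3: –C(=O)OCH3: carbonyl C bonded to C and to –OCH3 → ester (not ketone + ether).
Carboxylic acid appears at: HOOC, CH(COOH), CH(COOH) → 3.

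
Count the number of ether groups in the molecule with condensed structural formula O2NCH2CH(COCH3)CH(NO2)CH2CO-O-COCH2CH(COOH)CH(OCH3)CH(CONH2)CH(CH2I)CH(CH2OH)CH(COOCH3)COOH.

1

–NO2 on carbon → nitro group.
pendant –COCH3: carbonyl C bonded to two carbons → ketone.
–NO2 on an sp³ carbon → nitro (the N=O is not a carbonyl).
two acyl groups sharing one oxygen, –C(=O)–O–C(=O)– → anhydride.
pendant –COOH: carbonyl C bonded to C and –OH → carboxylic acid.
pendant –OCH3: C–O–C with sp³ C, no adjacent C=O → ether.
pendant –CONH2: carbonyl C bonded to C and N → amide.
pendant –CH2X: halogen on sp³ carbon → alkyl halide.
pendant –CH2OH on an sp³ backbone C → alcohol.
pendant –COOCH3: carbonyl C bonded to C and –OCH3 → ester.
–COOH: carbonyl C bonded to –OH and C → carboxylic acid (the –OH is not a separate alcohol).
Ether appears at: CH(OCH3) → 1.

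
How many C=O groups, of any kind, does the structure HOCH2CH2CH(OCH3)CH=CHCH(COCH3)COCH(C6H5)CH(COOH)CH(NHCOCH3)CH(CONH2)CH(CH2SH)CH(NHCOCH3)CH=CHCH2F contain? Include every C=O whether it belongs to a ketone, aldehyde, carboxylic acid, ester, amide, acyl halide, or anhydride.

CH(COCH3): ketone, 1 C=O (running total 1).
CO: ketone, 1 C=O (running total 2).
CH(COOH): carboxylic acid, 1 C=O (running total 3).
CH(NHCOCH3): amide, 1 C=O (running total 4).
CH(CONH2): amide, 1 C=O (running total 5).
CH(NHCOCH3): amide, 1 C=O (running total 6).

6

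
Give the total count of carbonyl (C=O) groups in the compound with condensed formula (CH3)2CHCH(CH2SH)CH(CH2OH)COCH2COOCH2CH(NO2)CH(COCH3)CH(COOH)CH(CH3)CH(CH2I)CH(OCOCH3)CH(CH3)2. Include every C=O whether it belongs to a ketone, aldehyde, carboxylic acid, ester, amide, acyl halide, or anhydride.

5

CO: ketone, 1 C=O (running total 1).
CH2COOCH2: ester, 1 C=O (running total 2).
CH(COCH3): ketone, 1 C=O (running total 3).
CH(COOH): carboxylic acid, 1 C=O (running total 4).
CH(OCOCH3): ester, 1 C=O (running total 5).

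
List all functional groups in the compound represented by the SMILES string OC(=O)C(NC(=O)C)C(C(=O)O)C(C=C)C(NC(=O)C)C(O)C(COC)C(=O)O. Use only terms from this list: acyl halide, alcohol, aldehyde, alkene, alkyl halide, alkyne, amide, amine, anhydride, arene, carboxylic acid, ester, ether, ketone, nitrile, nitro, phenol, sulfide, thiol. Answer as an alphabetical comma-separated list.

Working along the chain:
  HOOC: –COOH: carbonyl C bonded to –OH and C → carboxylic acid (the –OH is not a separate alcohol).
  CH(NHCOCH3): pendant –NHC(=O)CH3: N bonded to a carbonyl → amide (not amine).
  CH(COOH): pendant –COOH: carbonyl C bonded to C and –OH → carboxylic acid.
  CH(CH=CH2): pendant –CH=CH2: C=C double bond → alkene.
  CH(NHCOCH3): pendant –NHC(=O)CH3: N bonded to a carbonyl → amide (not amine).
  CH(OH): –OH on an sp³ carbon → alcohol (secondary).
  CH(CH2OCH3): pendant –CH2OCH3: C–O–C linkage → ether.
  COOH: –COOH: carbonyl C bonded to –OH and C → carboxylic acid (the –OH is not a separate alcohol).

alcohol, alkene, amide, carboxylic acid, ether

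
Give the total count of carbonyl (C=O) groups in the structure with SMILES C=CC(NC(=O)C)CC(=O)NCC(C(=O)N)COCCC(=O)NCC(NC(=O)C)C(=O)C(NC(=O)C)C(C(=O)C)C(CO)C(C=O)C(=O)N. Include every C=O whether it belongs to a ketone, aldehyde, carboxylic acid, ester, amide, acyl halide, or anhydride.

10

CH(NHCOCH3): amide, 1 C=O (running total 1).
CH2CONHCH2: amide, 1 C=O (running total 2).
CH(CONH2): amide, 1 C=O (running total 3).
CH2CONHCH2: amide, 1 C=O (running total 4).
CH(NHCOCH3): amide, 1 C=O (running total 5).
CO: ketone, 1 C=O (running total 6).
CH(NHCOCH3): amide, 1 C=O (running total 7).
CH(COCH3): ketone, 1 C=O (running total 8).
CH(CHO): aldehyde, 1 C=O (running total 9).
CONH2: amide, 1 C=O (running total 10).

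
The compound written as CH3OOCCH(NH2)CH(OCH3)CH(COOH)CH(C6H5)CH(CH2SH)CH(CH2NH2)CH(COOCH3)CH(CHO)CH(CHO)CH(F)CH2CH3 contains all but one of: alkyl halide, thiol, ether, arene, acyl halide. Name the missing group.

acyl halide

arene: present (CH(C6H5) — pendant –C6H5: benzene ring → arene).
thiol: present (CH(CH2SH) — pendant –CH2SH → thiol).
alkyl halide: present (CH(F) — halogen on an sp³ carbon → alkyl halide).
ether: present (CH(OCH3) — pendant –OCH3: C–O–C with sp³ C, no adjacent C=O → ether).
acyl halide: no segment matches this pattern.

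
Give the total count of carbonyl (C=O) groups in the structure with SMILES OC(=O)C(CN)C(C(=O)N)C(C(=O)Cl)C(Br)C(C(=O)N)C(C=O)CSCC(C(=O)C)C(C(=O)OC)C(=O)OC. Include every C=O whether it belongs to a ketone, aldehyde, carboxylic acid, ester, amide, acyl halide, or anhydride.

8

HOOC: carboxylic acid, 1 C=O (running total 1).
CH(CONH2): amide, 1 C=O (running total 2).
CH(COCl): acyl halide, 1 C=O (running total 3).
CH(CONH2): amide, 1 C=O (running total 4).
CH(CHO): aldehyde, 1 C=O (running total 5).
CH(COCH3): ketone, 1 C=O (running total 6).
CH(COOCH3): ester, 1 C=O (running total 7).
COOCH3: ester, 1 C=O (running total 8).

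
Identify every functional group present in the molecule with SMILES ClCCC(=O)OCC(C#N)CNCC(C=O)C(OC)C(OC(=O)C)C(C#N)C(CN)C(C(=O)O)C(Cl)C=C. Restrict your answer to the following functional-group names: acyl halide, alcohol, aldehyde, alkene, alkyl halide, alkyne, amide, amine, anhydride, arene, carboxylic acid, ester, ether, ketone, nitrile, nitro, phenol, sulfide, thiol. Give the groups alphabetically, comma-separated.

halogen on an sp³ carbon → alkyl halide.
–C(=O)–O–C with C on the carbonyl side → ester.
pendant –C≡N: nitrile.
C–N–C with sp³ carbons and no adjacent C=O → amine (secondary).
pendant –CHO: carbonyl C bonded to C and H → aldehyde.
pendant –OCH3: C–O–C with sp³ C, no adjacent C=O → ether.
pendant –OC(=O)CH3: an acyloxy group → ester.
pendant –C≡N: nitrile.
pendant –CH2NH2: N on sp³ C, no adjacent C=O → amine.
pendant –COOH: carbonyl C bonded to C and –OH → carboxylic acid.
halogen on an sp³ carbon → alkyl halide.
C=C double bond → alkene.

aldehyde, alkene, alkyl halide, amine, carboxylic acid, ester, ether, nitrile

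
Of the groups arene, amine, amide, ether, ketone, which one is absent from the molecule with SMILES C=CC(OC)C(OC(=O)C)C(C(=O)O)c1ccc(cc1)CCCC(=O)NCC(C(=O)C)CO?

ether: present (CH(OCH3) — pendant –OCH3: C–O–C with sp³ C, no adjacent C=O → ether).
amide: present (CH2CONHCH2 — –C(=O)–N– linkage → amide (the N is not an amine)).
arene: present (C6H4 — para-disubstituted benzene ring → arene).
ketone: present (CH(COCH3) — pendant –COCH3: carbonyl C bonded to two carbons → ketone).
amine: absent. In CH2CONHCH2, the nitrogen is bonded directly to a carbonyl carbon, making it part of an amide, not a free amine.

amine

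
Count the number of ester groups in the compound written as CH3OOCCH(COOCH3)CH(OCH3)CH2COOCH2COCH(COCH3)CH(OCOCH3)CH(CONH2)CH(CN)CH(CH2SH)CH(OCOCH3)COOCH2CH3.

Working along the chain:
  CH3OOC: CH3O–C(=O)–: carbonyl C bonded to C and to –OCH3 → ester (not ketone + ether).
  CH(COOCH3): pendant –COOCH3: carbonyl C bonded to C and –OCH3 → ester.
  CH(OCH3): pendant –OCH3: C–O–C with sp³ C, no adjacent C=O → ether.
  CH2COOCH2: –C(=O)–O–C with C on the carbonyl side → ester.
  CO: –C(=O)– with carbon on both sides → ketone.
  CH(COCH3): pendant –COCH3: carbonyl C bonded to two carbons → ketone.
  CH(OCOCH3): pendant –OC(=O)CH3: an acyloxy group → ester.
  CH(CONH2): pendant –CONH2: carbonyl C bonded to C and N → amide.
  CH(CN): pendant –C≡N: nitrile.
  CH(CH2SH): pendant –CH2SH → thiol.
  CH(OCOCH3): pendant –OC(=O)CH3: an acyloxy group → ester.
  COOCH2CH3: –C(=O)OCH2CH3: carbonyl C bonded to C and to –OEt → ester.
Ester appears at: CH3OOC, CH(COOCH3), CH2COOCH2, CH(OCOCH3), CH(OCOCH3), COOCH2CH3 → 6.

6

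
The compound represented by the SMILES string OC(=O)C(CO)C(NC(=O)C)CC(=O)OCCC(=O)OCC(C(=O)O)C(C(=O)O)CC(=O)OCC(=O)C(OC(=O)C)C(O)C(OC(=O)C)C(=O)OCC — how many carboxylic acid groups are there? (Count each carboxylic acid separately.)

–COOH: carbonyl C bonded to –OH and C → carboxylic acid (the –OH is not a separate alcohol).
pendant –CH2OH on an sp³ backbone C → alcohol.
pendant –NHC(=O)CH3: N bonded to a carbonyl → amide (not amine).
–C(=O)–O–C with C on the carbonyl side → ester.
–C(=O)–O–C with C on the carbonyl side → ester.
pendant –COOH: carbonyl C bonded to C and –OH → carboxylic acid.
pendant –COOH: carbonyl C bonded to C and –OH → carboxylic acid.
–C(=O)–O–C with C on the carbonyl side → ester.
–C(=O)– with carbon on both sides → ketone.
pendant –OC(=O)CH3: an acyloxy group → ester.
–OH on an sp³ carbon → alcohol (secondary).
pendant –OC(=O)CH3: an acyloxy group → ester.
–C(=O)OCH2CH3: carbonyl C bonded to C and to –OEt → ester.
Carboxylic acid appears at: HOOC, CH(COOH), CH(COOH) → 3.

3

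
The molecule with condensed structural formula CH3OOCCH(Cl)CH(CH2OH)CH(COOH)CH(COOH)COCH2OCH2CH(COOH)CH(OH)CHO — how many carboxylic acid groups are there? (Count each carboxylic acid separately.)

3

CH3O–C(=O)–: carbonyl C bonded to C and to –OCH3 → ester (not ketone + ether).
halogen on an sp³ carbon → alkyl halide.
pendant –CH2OH on an sp³ backbone C → alcohol.
pendant –COOH: carbonyl C bonded to C and –OH → carboxylic acid.
pendant –COOH: carbonyl C bonded to C and –OH → carboxylic acid.
–C(=O)– with carbon on both sides → ketone.
C–O–C with sp³ carbons on both sides and no adjacent C=O → ether.
pendant –COOH: carbonyl C bonded to C and –OH → carboxylic acid.
–OH on an sp³ carbon → alcohol (secondary).
terminal –CHO: carbonyl C bonded to H and C → aldehyde.
Carboxylic acid appears at: CH(COOH), CH(COOH), CH(COOH) → 3.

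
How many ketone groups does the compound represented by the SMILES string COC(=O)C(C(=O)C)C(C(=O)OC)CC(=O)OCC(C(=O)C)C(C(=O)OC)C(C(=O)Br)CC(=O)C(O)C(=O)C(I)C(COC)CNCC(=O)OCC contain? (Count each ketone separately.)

Working along the chain:
  CH3OOC: CH3O–C(=O)–: carbonyl C bonded to C and to –OCH3 → ester (not ketone + ether).
  CH(COCH3): pendant –COCH3: carbonyl C bonded to two carbons → ketone.
  CH(COOCH3): pendant –COOCH3: carbonyl C bonded to C and –OCH3 → ester.
  CH2COOCH2: –C(=O)–O–C with C on the carbonyl side → ester.
  CH(COCH3): pendant –COCH3: carbonyl C bonded to two carbons → ketone.
  CH(COOCH3): pendant –COOCH3: carbonyl C bonded to C and –OCH3 → ester.
  CH(COBr): pendant –C(=O)X: carbonyl C bonded to C and halogen → acyl halide.
  CO: –C(=O)– with carbon on both sides → ketone.
  CH(OH): –OH on an sp³ carbon → alcohol (secondary).
  CO: –C(=O)– with carbon on both sides → ketone.
  CH(I): halogen on an sp³ carbon → alkyl halide.
  CH(CH2OCH3): pendant –CH2OCH3: C–O–C linkage → ether.
  CH2NHCH2: C–N–C with sp³ carbons and no adjacent C=O → amine (secondary).
  COOCH2CH3: –C(=O)OCH2CH3: carbonyl C bonded to C and to –OEt → ester.
Ketone appears at: CH(COCH3), CH(COCH3), CO, CO → 4.

4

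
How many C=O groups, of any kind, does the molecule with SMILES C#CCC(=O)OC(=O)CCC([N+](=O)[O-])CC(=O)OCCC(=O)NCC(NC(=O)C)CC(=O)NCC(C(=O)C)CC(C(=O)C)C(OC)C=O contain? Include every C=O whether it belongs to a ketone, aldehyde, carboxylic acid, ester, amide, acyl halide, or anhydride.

9

CH2CO-O-COCH2: anhydride, 2 C=O (running total 2).
CH2COOCH2: ester, 1 C=O (running total 3).
CH2CONHCH2: amide, 1 C=O (running total 4).
CH(NHCOCH3): amide, 1 C=O (running total 5).
CH2CONHCH2: amide, 1 C=O (running total 6).
CH(COCH3): ketone, 1 C=O (running total 7).
CH(COCH3): ketone, 1 C=O (running total 8).
CHO: aldehyde, 1 C=O (running total 9).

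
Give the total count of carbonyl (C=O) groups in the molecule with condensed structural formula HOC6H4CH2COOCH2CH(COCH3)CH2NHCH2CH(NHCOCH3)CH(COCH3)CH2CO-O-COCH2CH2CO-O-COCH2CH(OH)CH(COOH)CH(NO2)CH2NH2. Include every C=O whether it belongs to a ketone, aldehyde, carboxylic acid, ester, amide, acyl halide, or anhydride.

CH2COOCH2: ester, 1 C=O (running total 1).
CH(COCH3): ketone, 1 C=O (running total 2).
CH(NHCOCH3): amide, 1 C=O (running total 3).
CH(COCH3): ketone, 1 C=O (running total 4).
CH2CO-O-COCH2: anhydride, 2 C=O (running total 6).
CH2CO-O-COCH2: anhydride, 2 C=O (running total 8).
CH(COOH): carboxylic acid, 1 C=O (running total 9).

9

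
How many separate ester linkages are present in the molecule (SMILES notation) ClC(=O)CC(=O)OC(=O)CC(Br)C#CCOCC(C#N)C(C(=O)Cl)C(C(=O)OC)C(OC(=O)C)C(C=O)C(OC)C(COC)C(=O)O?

2

–C(=O)Cl: carbonyl C bonded to C and to a halogen → acyl halide (not alkyl halide).
two acyl groups sharing one oxygen, –C(=O)–O–C(=O)– → anhydride.
halogen on an sp³ carbon → alkyl halide.
C≡C triple bond → alkyne.
C–O–C with sp³ carbons on both sides and no adjacent C=O → ether.
pendant –C≡N: nitrile.
pendant –C(=O)X: carbonyl C bonded to C and halogen → acyl halide.
pendant –COOCH3: carbonyl C bonded to C and –OCH3 → ester.
pendant –OC(=O)CH3: an acyloxy group → ester.
pendant –CHO: carbonyl C bonded to C and H → aldehyde.
pendant –OCH3: C–O–C with sp³ C, no adjacent C=O → ether.
pendant –CH2OCH3: C–O–C linkage → ether.
–COOH: carbonyl C bonded to –OH and C → carboxylic acid (the –OH is not a separate alcohol).
Ester appears at: CH(COOCH3), CH(OCOCH3) → 2.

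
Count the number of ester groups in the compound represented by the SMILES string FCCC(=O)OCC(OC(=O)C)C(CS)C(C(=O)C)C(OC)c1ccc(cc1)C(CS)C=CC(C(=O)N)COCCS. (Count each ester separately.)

Reading the structure from left to right:
  FCH2: halogen on an sp³ carbon → alkyl halide.
  CH2COOCH2: –C(=O)–O–C with C on the carbonyl side → ester.
  CH(OCOCH3): pendant –OC(=O)CH3: an acyloxy group → ester.
  CH(CH2SH): pendant –CH2SH → thiol.
  CH(COCH3): pendant –COCH3: carbonyl C bonded to two carbons → ketone.
  CH(OCH3): pendant –OCH3: C–O–C with sp³ C, no adjacent C=O → ether.
  C6H4: para-disubstituted benzene ring → arene.
  CH(CH2SH): pendant –CH2SH → thiol.
  CH=CH: C=C double bond → alkene.
  CH(CONH2): pendant –CONH2: carbonyl C bonded to C and N → amide.
  CH2OCH2: C–O–C with sp³ carbons on both sides and no adjacent C=O → ether.
  CH2SH: –SH on an sp³ carbon → thiol.
Ester appears at: CH2COOCH2, CH(OCOCH3) → 2.

2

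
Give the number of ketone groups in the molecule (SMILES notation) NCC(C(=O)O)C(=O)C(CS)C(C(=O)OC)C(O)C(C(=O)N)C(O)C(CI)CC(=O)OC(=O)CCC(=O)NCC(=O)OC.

1

–NH2 on an sp³ carbon with no adjacent C=O → amine.
pendant –COOH: carbonyl C bonded to C and –OH → carboxylic acid.
–C(=O)– with carbon on both sides → ketone.
pendant –CH2SH → thiol.
pendant –COOCH3: carbonyl C bonded to C and –OCH3 → ester.
–OH on an sp³ carbon → alcohol (secondary).
pendant –CONH2: carbonyl C bonded to C and N → amide.
–OH on an sp³ carbon → alcohol (secondary).
pendant –CH2X: halogen on sp³ carbon → alkyl halide.
two acyl groups sharing one oxygen, –C(=O)–O–C(=O)– → anhydride.
–C(=O)–N– linkage → amide (the N is not an amine).
–C(=O)OCH3: carbonyl C bonded to C and to –OCH3 → ester (not ketone + ether).
Ketone appears at: CO → 1.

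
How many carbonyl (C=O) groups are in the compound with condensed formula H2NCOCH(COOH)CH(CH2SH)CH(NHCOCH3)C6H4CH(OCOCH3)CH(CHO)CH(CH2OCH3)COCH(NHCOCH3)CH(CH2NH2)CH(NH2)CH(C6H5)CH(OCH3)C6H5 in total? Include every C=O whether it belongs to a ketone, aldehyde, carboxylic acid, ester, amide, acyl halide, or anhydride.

H2NCO: amide, 1 C=O (running total 1).
CH(COOH): carboxylic acid, 1 C=O (running total 2).
CH(NHCOCH3): amide, 1 C=O (running total 3).
CH(OCOCH3): ester, 1 C=O (running total 4).
CH(CHO): aldehyde, 1 C=O (running total 5).
CO: ketone, 1 C=O (running total 6).
CH(NHCOCH3): amide, 1 C=O (running total 7).

7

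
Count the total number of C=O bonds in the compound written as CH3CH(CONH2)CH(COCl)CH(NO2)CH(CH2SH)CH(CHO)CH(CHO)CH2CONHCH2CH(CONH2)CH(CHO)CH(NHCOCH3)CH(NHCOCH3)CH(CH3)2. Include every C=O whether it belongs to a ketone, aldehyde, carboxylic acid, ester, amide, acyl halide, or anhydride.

9

CH(CONH2): amide, 1 C=O (running total 1).
CH(COCl): acyl halide, 1 C=O (running total 2).
CH(CHO): aldehyde, 1 C=O (running total 3).
CH(CHO): aldehyde, 1 C=O (running total 4).
CH2CONHCH2: amide, 1 C=O (running total 5).
CH(CONH2): amide, 1 C=O (running total 6).
CH(CHO): aldehyde, 1 C=O (running total 7).
CH(NHCOCH3): amide, 1 C=O (running total 8).
CH(NHCOCH3): amide, 1 C=O (running total 9).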